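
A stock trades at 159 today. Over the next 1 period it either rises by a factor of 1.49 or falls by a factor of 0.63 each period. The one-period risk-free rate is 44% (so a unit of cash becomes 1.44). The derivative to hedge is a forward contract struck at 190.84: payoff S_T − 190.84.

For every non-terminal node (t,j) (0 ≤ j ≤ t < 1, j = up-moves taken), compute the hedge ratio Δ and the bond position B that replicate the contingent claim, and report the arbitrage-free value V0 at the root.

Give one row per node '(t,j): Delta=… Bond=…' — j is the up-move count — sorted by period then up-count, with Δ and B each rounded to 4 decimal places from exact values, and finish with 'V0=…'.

(0,0): Delta=1.0000 Bond=-132.5278
V0=26.4722

Under the risk-neutral measure, an up-move has probability p* = (R−d)/(u−d) = 0.9419 and values discount at R = 1.44.
Terminal values V(1,·): V(1,0)=-90.6700, V(1,1)=46.0700
  t=0,j=0: stock 159.0000 → up 236.9100 (V=46.0700), down 100.1700 (V=-90.6700). Price 26.4722; hedge Δ=1.0000, bond B=-132.5278.
Root portfolio cost Δ·159+B reproduces V0=26.4722.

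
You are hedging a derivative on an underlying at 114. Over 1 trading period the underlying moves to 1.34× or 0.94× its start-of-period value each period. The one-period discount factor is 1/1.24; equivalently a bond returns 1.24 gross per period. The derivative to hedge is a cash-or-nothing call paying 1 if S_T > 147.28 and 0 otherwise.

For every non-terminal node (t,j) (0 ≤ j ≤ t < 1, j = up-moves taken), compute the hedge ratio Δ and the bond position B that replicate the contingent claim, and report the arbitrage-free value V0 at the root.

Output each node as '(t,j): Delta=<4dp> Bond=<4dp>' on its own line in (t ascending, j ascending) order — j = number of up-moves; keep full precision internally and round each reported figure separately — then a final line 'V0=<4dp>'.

(0,0): Delta=0.0219 Bond=-1.8952
V0=0.6048

Risk-neutral probability p* = (R−d)/(u−d) = (1.24−0.94)/(1.34−0.94) = 0.7500.
Payoff layer (t=1): V(1,0)=0.0000, V(1,1)=1.0000
  t=0,j=0: stock 114.0000 → up 152.7600 (V=1.0000), down 107.1600 (V=0.0000). Price 0.6048; hedge Δ=0.0219, bond B=-1.8952.
Root portfolio cost Δ·114+B reproduces V0=0.6048.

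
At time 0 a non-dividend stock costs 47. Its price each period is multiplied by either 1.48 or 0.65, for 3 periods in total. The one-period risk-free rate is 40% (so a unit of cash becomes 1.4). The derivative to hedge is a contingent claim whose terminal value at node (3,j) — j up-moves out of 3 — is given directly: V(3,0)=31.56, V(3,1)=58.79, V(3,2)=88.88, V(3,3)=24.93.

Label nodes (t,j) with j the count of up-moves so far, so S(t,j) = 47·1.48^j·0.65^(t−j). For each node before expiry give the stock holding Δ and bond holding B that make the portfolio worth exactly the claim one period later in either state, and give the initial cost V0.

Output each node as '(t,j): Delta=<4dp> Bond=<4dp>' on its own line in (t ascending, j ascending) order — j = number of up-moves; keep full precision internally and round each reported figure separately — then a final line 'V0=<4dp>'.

(0,0): Delta=-0.6111 Bond=43.6209
(1,0): Delta=0.8399 Bond=16.7433
(1,1): Delta=-0.6790 Bond=65.7973
(2,0): Delta=1.6521 Bond=7.3109
(2,1): Delta=0.8018 Bond=25.1611
(2,2): Delta=-0.7484 Bond=99.2581
V0=14.9007

No-arbitrage ⇒ martingale measure with p* = (R−d)/(u−d) = 0.9036.
Terminal values V(3,·): V(3,0)=31.5600, V(3,1)=58.7900, V(3,2)=88.8800, V(3,3)=24.9300
(2,0): S=19.8575. Δ = (V_up−V_dn)/(S_up−S_dn) = (58.7900−31.5600)/(29.3891−12.9074) = 1.6521. V = [p*·58.7900 + (1−p*)·31.5600]/1.4 = 40.1182. B = V − Δ·S = 7.3109.
(2,1): S=45.2140. Δ = (V_up−V_dn)/(S_up−S_dn) = (88.8800−58.7900)/(66.9167−29.3891) = 0.8018. V = [p*·88.8800 + (1−p*)·58.7900]/1.4 = 61.4141. B = V − Δ·S = 25.1611.
(2,2): S=102.9488. Δ = (V_up−V_dn)/(S_up−S_dn) = (24.9300−88.8800)/(152.3642−66.9167) = -0.7484. V = [p*·24.9300 + (1−p*)·88.8800]/1.4 = 22.2099. B = V − Δ·S = 99.2581.
(1,0): S=30.5500. Δ = (V_up−V_dn)/(S_up−S_dn) = (61.4141−40.1182)/(45.2140−19.8575) = 0.8399. V = [p*·61.4141 + (1−p*)·40.1182]/1.4 = 42.4011. B = V − Δ·S = 16.7433.
(1,1): S=69.5600. Δ = (V_up−V_dn)/(S_up−S_dn) = (22.2099−61.4141)/(102.9488−45.2140) = -0.6790. V = [p*·22.2099 + (1−p*)·61.4141]/1.4 = 18.5633. B = V − Δ·S = 65.7973.
(0,0): S=47.0000. Δ = (V_up−V_dn)/(S_up−S_dn) = (18.5633−42.4011)/(69.5600−30.5500) = -0.6111. V = [p*·18.5633 + (1−p*)·42.4011]/1.4 = 14.9007. B = V − Δ·S = 43.6209.
The time-0 hedge costs 14.9007, which is the no-arbitrage price.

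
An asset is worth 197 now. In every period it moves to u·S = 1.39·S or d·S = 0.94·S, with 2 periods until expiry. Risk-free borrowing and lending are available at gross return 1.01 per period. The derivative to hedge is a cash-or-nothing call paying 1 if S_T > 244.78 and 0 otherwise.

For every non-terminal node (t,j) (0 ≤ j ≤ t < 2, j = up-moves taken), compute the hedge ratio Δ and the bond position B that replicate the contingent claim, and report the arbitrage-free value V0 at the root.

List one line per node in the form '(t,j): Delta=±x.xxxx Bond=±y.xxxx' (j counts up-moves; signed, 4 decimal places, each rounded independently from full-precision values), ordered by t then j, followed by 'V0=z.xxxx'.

(0,0): Delta=0.0094 Bond=-1.5767
(1,0): Delta=0.0120 Bond=-2.0682
(1,1): Delta=0.0000 Bond=0.9901
V0=0.2813

Under the risk-neutral measure, an up-move has probability p* = (R−d)/(u−d) = 0.1556 and values discount at R = 1.01.
At expiry t=2: V(2,0)=0.0000, V(2,1)=1.0000, V(2,2)=1.0000
(1,0): S=185.1800. Δ = (V_up−V_dn)/(S_up−S_dn) = (1.0000−0.0000)/(257.4002−174.0692) = 0.0120. V = [p*·1.0000 + (1−p*)·0.0000]/1.01 = 0.1540. B = V − Δ·S = -2.0682.
(1,1): S=273.8300. Δ = (V_up−V_dn)/(S_up−S_dn) = (1.0000−1.0000)/(380.6237−257.4002) = 0.0000. V = [p*·1.0000 + (1−p*)·1.0000]/1.01 = 0.9901. B = V − Δ·S = 0.9901.
(0,0): S=197.0000. Δ = (V_up−V_dn)/(S_up−S_dn) = (0.9901−0.1540)/(273.8300−185.1800) = 0.0094. V = [p*·0.9901 + (1−p*)·0.1540]/1.01 = 0.2813. B = V − Δ·S = -1.5767.
Each (Δ,B) replicates both successor values, so the strategy is self-financing and V0 is arbitrage-free.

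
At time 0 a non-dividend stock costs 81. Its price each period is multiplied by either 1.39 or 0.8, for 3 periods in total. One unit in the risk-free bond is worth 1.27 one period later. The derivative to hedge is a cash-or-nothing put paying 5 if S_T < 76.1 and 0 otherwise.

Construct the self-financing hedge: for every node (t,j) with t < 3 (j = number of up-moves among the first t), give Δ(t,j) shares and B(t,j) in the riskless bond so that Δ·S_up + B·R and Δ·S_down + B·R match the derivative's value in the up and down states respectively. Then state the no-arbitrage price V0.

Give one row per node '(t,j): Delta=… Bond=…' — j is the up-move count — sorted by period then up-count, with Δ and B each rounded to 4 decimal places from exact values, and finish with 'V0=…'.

(0,0): Delta=-0.0210 Bond=1.9645
(1,0): Delta=-0.0820 Bond=6.4485
(1,1): Delta=-0.0121 Bond=1.4854
(2,0): Delta=0.0000 Bond=3.9370
(2,1): Delta=-0.0941 Bond=9.2753
(2,2): Delta=0.0000 Bond=0.0000
V0=0.2619

Under the risk-neutral measure, an up-move has probability p* = (R−d)/(u−d) = 0.7966 and values discount at R = 1.27.
Payoff layer (t=3): V(3,0)=5.0000, V(3,1)=5.0000, V(3,2)=0.0000, V(3,3)=0.0000
Node (2,0) S=51.8400: V=(p*·5.0000+(1−p*)·5.0000)/1.27=3.9370; Δ=(5.0000−5.0000)/(72.0576−41.4720)=0.0000; B=V−Δ·S=3.9370
Node (2,1) S=90.0720: V=(p*·0.0000+(1−p*)·5.0000)/1.27=0.8007; Δ=(0.0000−5.0000)/(125.2001−72.0576)=-0.0941; B=V−Δ·S=9.2753
Node (2,2) S=156.5001: V=(p*·0.0000+(1−p*)·0.0000)/1.27=0.0000; Δ=(0.0000−0.0000)/(217.5351−125.2001)=0.0000; B=V−Δ·S=0.0000
Node (1,0) S=64.8000: V=(p*·0.8007+(1−p*)·3.9370)/1.27=1.1328; Δ=(0.8007−3.9370)/(90.0720−51.8400)=-0.0820; B=V−Δ·S=6.4485
Node (1,1) S=112.5900: V=(p*·0.0000+(1−p*)·0.8007)/1.27=0.1282; Δ=(0.0000−0.8007)/(156.5001−90.0720)=-0.0121; B=V−Δ·S=1.4854
Node (0,0) S=81.0000: V=(p*·0.1282+(1−p*)·1.1328)/1.27=0.2619; Δ=(0.1282−1.1328)/(112.5900−64.8000)=-0.0210; B=V−Δ·S=1.9645
Root portfolio cost Δ·81+B reproduces V0=0.2619.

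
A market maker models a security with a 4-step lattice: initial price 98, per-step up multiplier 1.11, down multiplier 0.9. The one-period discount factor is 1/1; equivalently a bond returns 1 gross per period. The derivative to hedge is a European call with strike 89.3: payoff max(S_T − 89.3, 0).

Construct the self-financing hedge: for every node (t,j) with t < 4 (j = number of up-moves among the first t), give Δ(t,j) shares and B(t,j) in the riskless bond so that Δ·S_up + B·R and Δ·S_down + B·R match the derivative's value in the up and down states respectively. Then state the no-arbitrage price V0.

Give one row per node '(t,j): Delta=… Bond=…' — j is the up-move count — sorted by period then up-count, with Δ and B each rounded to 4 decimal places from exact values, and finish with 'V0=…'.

Under the risk-neutral measure, an up-move has probability p* = (R−d)/(u−d) = 0.4762 and values discount at R = 1.
At expiry t=4: V(4,0)=0.0000, V(4,1)=0.0000, V(4,2)=8.5041, V(4,3)=31.3251, V(4,4)=59.4709
Node (3,0) S=71.4420: V=(p*·0.0000+(1−p*)·0.0000)/1=0.0000; Δ=(0.0000−0.0000)/(79.3006−64.2978)=0.0000; B=V−Δ·S=0.0000
Node (3,1) S=88.1118: V=(p*·8.5041+(1−p*)·0.0000)/1=4.0496; Δ=(8.5041−0.0000)/(97.8041−79.3006)=0.4596; B=V−Δ·S=-36.4461
Node (3,2) S=108.6712: V=(p*·31.3251+(1−p*)·8.5041)/1=19.3712; Δ=(31.3251−8.5041)/(120.6251−97.8041)=1.0000; B=V−Δ·S=-89.3000
Node (3,3) S=134.0278: V=(p*·59.4709+(1−p*)·31.3251)/1=44.7278; Δ=(59.4709−31.3251)/(148.7709−120.6251)=1.0000; B=V−Δ·S=-89.3000
Node (2,0) S=79.3800: V=(p*·4.0496+(1−p*)·0.0000)/1=1.9284; Δ=(4.0496−0.0000)/(88.1118−71.4420)=0.2429; B=V−Δ·S=-17.3553
Node (2,1) S=97.9020: V=(p*·19.3712+(1−p*)·4.0496)/1=11.3456; Δ=(19.3712−4.0496)/(108.6712−88.1118)=0.7452; B=V−Δ·S=-61.6146
Node (2,2) S=120.7458: V=(p*·44.7278+(1−p*)·19.3712)/1=31.4458; Δ=(44.7278−19.3712)/(134.0278−108.6712)=1.0000; B=V−Δ·S=-89.3000
Node (1,0) S=88.2000: V=(p*·11.3456+(1−p*)·1.9284)/1=6.4128; Δ=(11.3456−1.9284)/(97.9020−79.3800)=0.5084; B=V−Δ·S=-38.4312
Node (1,1) S=108.7800: V=(p*·31.4458+(1−p*)·11.3456)/1=20.9171; Δ=(31.4458−11.3456)/(120.7458−97.9020)=0.8799; B=V−Δ·S=-74.7981
Node (0,0) S=98.0000: V=(p*·20.9171+(1−p*)·6.4128)/1=13.3196; Δ=(20.9171−6.4128)/(108.7800−88.2000)=0.7048; B=V−Δ·S=-55.7488
Check: Δ(0,0)·S0 + B(0,0) = 13.3196 = V0.

(0,0): Delta=0.7048 Bond=-55.7488
(1,0): Delta=0.5084 Bond=-38.4312
(1,1): Delta=0.8799 Bond=-74.7981
(2,0): Delta=0.2429 Bond=-17.3553
(2,1): Delta=0.7452 Bond=-61.6146
(2,2): Delta=1.0000 Bond=-89.3000
(3,0): Delta=0.0000 Bond=0.0000
(3,1): Delta=0.4596 Bond=-36.4461
(3,2): Delta=1.0000 Bond=-89.3000
(3,3): Delta=1.0000 Bond=-89.3000
V0=13.3196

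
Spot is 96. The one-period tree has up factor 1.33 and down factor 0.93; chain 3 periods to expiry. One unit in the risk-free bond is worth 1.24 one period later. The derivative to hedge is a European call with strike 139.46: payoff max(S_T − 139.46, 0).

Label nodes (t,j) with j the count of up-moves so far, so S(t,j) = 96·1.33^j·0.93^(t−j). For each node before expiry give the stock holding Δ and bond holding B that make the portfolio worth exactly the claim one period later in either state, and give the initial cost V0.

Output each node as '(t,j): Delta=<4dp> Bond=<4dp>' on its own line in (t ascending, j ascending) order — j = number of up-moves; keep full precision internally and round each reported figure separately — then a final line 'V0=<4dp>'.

Under the risk-neutral measure, an up-move has probability p* = (R−d)/(u−d) = 0.7750 and values discount at R = 1.24.
At expiry t=3: V(3,0)=0.0000, V(3,1)=0.0000, V(3,2)=18.4674, V(3,3)=86.3932
(2,0): S=83.0304. Δ = (V_up−V_dn)/(S_up−S_dn) = (0.0000−0.0000)/(110.4304−77.2183) = 0.0000. V = [p*·0.0000 + (1−p*)·0.0000]/1.24 = 0.0000. B = V − Δ·S = 0.0000.
(2,1): S=118.7424. Δ = (V_up−V_dn)/(S_up−S_dn) = (18.4674−0.0000)/(157.9274−110.4304) = 0.3888. V = [p*·18.4674 + (1−p*)·0.0000]/1.24 = 11.5421. B = V − Δ·S = -34.6264.
(2,2): S=169.8144. Δ = (V_up−V_dn)/(S_up−S_dn) = (86.3932−18.4674)/(225.8532−157.9274) = 1.0000. V = [p*·86.3932 + (1−p*)·18.4674]/1.24 = 57.3467. B = V − Δ·S = -112.4677.
(1,0): S=89.2800. Δ = (V_up−V_dn)/(S_up−S_dn) = (11.5421−0.0000)/(118.7424−83.0304) = 0.3232. V = [p*·11.5421 + (1−p*)·0.0000]/1.24 = 7.2138. B = V − Δ·S = -21.6415.
(1,1): S=127.6800. Δ = (V_up−V_dn)/(S_up−S_dn) = (57.3467−11.5421)/(169.8144−118.7424) = 0.8969. V = [p*·57.3467 + (1−p*)·11.5421]/1.24 = 37.9360. B = V − Δ·S = -76.5753.
(0,0): S=96.0000. Δ = (V_up−V_dn)/(S_up−S_dn) = (37.9360−7.2138)/(127.6800−89.2800) = 0.8001. V = [p*·37.9360 + (1−p*)·7.2138]/1.24 = 25.0190. B = V − Δ·S = -51.7865.
Each (Δ,B) replicates both successor values, so the strategy is self-financing and V0 is arbitrage-free.

(0,0): Delta=0.8001 Bond=-51.7865
(1,0): Delta=0.3232 Bond=-21.6415
(1,1): Delta=0.8969 Bond=-76.5753
(2,0): Delta=0.0000 Bond=0.0000
(2,1): Delta=0.3888 Bond=-34.6264
(2,2): Delta=1.0000 Bond=-112.4677
V0=25.0190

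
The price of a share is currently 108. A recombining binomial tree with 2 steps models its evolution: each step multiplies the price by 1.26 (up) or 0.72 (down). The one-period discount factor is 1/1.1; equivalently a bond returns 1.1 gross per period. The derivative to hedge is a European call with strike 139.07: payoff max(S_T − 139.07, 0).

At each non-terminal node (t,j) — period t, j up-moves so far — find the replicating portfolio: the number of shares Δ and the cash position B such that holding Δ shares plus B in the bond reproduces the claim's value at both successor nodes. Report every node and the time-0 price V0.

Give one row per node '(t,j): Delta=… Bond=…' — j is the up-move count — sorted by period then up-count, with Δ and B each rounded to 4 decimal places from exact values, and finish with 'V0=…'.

Under the risk-neutral measure, an up-move has probability p* = (R−d)/(u−d) = 0.7037 and values discount at R = 1.1.
Payoff layer (t=2): V(2,0)=0.0000, V(2,1)=0.0000, V(2,2)=32.3908
(1,0): S=77.7600. Δ = (V_up−V_dn)/(S_up−S_dn) = (0.0000−0.0000)/(97.9776−55.9872) = 0.0000. V = [p*·0.0000 + (1−p*)·0.0000]/1.1 = 0.0000. B = V − Δ·S = 0.0000.
(1,1): S=136.0800. Δ = (V_up−V_dn)/(S_up−S_dn) = (32.3908−0.0000)/(171.4608−97.9776) = 0.4408. V = [p*·32.3908 + (1−p*)·0.0000]/1.1 = 20.7214. B = V − Δ·S = -39.2616.
(0,0): S=108.0000. Δ = (V_up−V_dn)/(S_up−S_dn) = (20.7214−0.0000)/(136.0800−77.7600) = 0.3553. V = [p*·20.7214 + (1−p*)·0.0000]/1.1 = 13.2561. B = V − Δ·S = -25.1168.
Self-financing check: at every node Δ·S+B equals the discounted successor values.

(0,0): Delta=0.3553 Bond=-25.1168
(1,0): Delta=0.0000 Bond=0.0000
(1,1): Delta=0.4408 Bond=-39.2616
V0=13.2561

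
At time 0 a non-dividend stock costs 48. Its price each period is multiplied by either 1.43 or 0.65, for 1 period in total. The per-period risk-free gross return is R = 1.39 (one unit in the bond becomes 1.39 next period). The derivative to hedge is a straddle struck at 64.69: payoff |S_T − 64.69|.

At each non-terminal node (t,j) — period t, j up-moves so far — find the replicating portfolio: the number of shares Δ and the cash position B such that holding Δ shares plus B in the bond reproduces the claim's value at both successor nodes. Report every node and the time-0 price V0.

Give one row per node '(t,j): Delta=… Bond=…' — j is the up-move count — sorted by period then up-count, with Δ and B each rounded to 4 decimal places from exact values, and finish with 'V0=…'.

(0,0): Delta=-0.7890 Bond=41.8034
V0=3.9316

Risk-neutral probability p* = (R−d)/(u−d) = (1.39−0.65)/(1.43−0.65) = 0.9487.
At expiry t=1: V(1,0)=33.4900, V(1,1)=3.9500
Node (0,0) S=48.0000: V=(p*·3.9500+(1−p*)·33.4900)/1.39=3.9316; Δ=(3.9500−33.4900)/(68.6400−31.2000)=-0.7890; B=V−Δ·S=41.8034
Root portfolio cost Δ·48+B reproduces V0=3.9316.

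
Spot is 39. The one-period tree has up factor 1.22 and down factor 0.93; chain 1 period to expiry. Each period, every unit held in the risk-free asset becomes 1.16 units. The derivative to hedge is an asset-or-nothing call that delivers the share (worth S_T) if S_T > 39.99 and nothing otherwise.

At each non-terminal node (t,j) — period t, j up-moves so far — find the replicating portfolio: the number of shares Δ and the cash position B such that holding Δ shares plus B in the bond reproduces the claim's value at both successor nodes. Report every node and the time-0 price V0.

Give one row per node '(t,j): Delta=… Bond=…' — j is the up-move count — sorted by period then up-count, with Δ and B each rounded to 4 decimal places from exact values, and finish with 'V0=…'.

No-arbitrage ⇒ martingale measure with p* = (R−d)/(u−d) = 0.7931.
Payoff layer (t=1): V(1,0)=0.0000, V(1,1)=47.5800
Node (0,0) S=39.0000: V=(p*·47.5800+(1−p*)·0.0000)/1.16=32.5309; Δ=(47.5800−0.0000)/(47.5800−36.2700)=4.2069; B=V−Δ·S=-131.5380
Self-financing check: at every node Δ·S+B equals the discounted successor values.

(0,0): Delta=4.2069 Bond=-131.5380
V0=32.5309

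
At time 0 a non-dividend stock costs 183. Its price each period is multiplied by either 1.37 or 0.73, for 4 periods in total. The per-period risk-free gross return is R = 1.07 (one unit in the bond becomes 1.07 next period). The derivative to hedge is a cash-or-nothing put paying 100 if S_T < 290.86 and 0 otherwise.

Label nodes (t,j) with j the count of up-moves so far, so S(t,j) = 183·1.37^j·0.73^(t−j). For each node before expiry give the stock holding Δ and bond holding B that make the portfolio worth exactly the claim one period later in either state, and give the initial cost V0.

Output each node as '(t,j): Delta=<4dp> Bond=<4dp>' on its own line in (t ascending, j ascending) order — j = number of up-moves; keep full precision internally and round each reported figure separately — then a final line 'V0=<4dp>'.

(0,0): Delta=-0.2766 Bond=99.3869
(1,0): Delta=-0.2883 Bond=107.9076
(1,1): Delta=-0.2711 Bond=104.9643
(2,0): Delta=0.0000 Bond=87.3439
(2,1): Delta=-0.4239 Bond=140.2705
(2,2): Delta=-0.1993 Bond=87.6424
(3,0): Delta=0.0000 Bond=93.4579
(3,1): Delta=0.0000 Bond=93.4579
(3,2): Delta=-0.6232 Bond=200.0584
(3,3): Delta=0.0000 Bond=0.0000
V0=48.7661

Risk-neutral probability p* = (R−d)/(u−d) = (1.07−0.73)/(1.37−0.73) = 0.5312.
At expiry t=4: V(4,0)=100.0000, V(4,1)=100.0000, V(4,2)=100.0000, V(4,3)=0.0000, V(4,4)=0.0000
Node (3,0) S=71.1901: V=(p*·100.0000+(1−p*)·100.0000)/1.07=93.4579; Δ=(100.0000−100.0000)/(97.5305−51.9688)=0.0000; B=V−Δ·S=93.4579
Node (3,1) S=133.6034: V=(p*·100.0000+(1−p*)·100.0000)/1.07=93.4579; Δ=(100.0000−100.0000)/(183.0366−97.5305)=0.0000; B=V−Δ·S=93.4579
Node (3,2) S=250.7351: V=(p*·0.0000+(1−p*)·100.0000)/1.07=43.8084; Δ=(0.0000−100.0000)/(343.5070−183.0366)=-0.6232; B=V−Δ·S=200.0584
Node (3,3) S=470.5576: V=(p*·0.0000+(1−p*)·0.0000)/1.07=0.0000; Δ=(0.0000−0.0000)/(644.6639−343.5070)=0.0000; B=V−Δ·S=0.0000
Node (2,0) S=97.5207: V=(p*·93.4579+(1−p*)·93.4579)/1.07=87.3439; Δ=(93.4579−93.4579)/(133.6034−71.1901)=0.0000; B=V−Δ·S=87.3439
Node (2,1) S=183.0183: V=(p*·43.8084+(1−p*)·93.4579)/1.07=62.6931; Δ=(43.8084−93.4579)/(250.7351−133.6034)=-0.4239; B=V−Δ·S=140.2705
Node (2,2) S=343.4727: V=(p*·0.0000+(1−p*)·43.8084)/1.07=19.1918; Δ=(0.0000−43.8084)/(470.5576−250.7351)=-0.1993; B=V−Δ·S=87.6424
Node (1,0) S=133.5900: V=(p*·62.6931+(1−p*)·87.3439)/1.07=69.3908; Δ=(62.6931−87.3439)/(183.0183−97.5207)=-0.2883; B=V−Δ·S=107.9076
Node (1,1) S=250.7100: V=(p*·19.1918+(1−p*)·62.6931)/1.07=36.9935; Δ=(19.1918−62.6931)/(343.4727−183.0183)=-0.2711; B=V−Δ·S=104.9643
Node (0,0) S=183.0000: V=(p*·36.9935+(1−p*)·69.3908)/1.07=48.7661; Δ=(36.9935−69.3908)/(250.7100−133.5900)=-0.2766; B=V−Δ·S=99.3869
Check: Δ(0,0)·S0 + B(0,0) = 48.7661 = V0.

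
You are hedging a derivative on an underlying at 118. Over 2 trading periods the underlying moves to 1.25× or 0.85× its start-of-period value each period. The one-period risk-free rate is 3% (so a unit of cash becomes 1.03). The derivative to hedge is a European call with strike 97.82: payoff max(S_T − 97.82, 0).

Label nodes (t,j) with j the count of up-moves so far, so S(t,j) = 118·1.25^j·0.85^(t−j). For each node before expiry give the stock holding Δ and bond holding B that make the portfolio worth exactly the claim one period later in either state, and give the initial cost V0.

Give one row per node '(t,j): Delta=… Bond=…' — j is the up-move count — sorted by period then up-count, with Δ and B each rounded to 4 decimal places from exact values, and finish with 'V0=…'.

(0,0): Delta=0.8579 Bond=-71.8483
(1,0): Delta=0.6868 Bond=-56.8489
(1,1): Delta=1.0000 Bond=-94.9709
V0=29.3780

Under the risk-neutral measure, an up-move has probability p* = (R−d)/(u−d) = 0.4500 and values discount at R = 1.03.
Terminal payoffs: V(2,0)=0.0000, V(2,1)=27.5550, V(2,2)=86.5550
(1,0): S=100.3000. Δ = (V_up−V_dn)/(S_up−S_dn) = (27.5550−0.0000)/(125.3750−85.2550) = 0.6868. V = [p*·27.5550 + (1−p*)·0.0000]/1.03 = 12.0386. B = V − Δ·S = -56.8489.
(1,1): S=147.5000. Δ = (V_up−V_dn)/(S_up−S_dn) = (86.5550−27.5550)/(184.3750−125.3750) = 1.0000. V = [p*·86.5550 + (1−p*)·27.5550]/1.03 = 52.5291. B = V − Δ·S = -94.9709.
(0,0): S=118.0000. Δ = (V_up−V_dn)/(S_up−S_dn) = (52.5291−12.0386)/(147.5000−100.3000) = 0.8579. V = [p*·52.5291 + (1−p*)·12.0386]/1.03 = 29.3780. B = V − Δ·S = -71.8483.
Each (Δ,B) replicates both successor values, so the strategy is self-financing and V0 is arbitrage-free.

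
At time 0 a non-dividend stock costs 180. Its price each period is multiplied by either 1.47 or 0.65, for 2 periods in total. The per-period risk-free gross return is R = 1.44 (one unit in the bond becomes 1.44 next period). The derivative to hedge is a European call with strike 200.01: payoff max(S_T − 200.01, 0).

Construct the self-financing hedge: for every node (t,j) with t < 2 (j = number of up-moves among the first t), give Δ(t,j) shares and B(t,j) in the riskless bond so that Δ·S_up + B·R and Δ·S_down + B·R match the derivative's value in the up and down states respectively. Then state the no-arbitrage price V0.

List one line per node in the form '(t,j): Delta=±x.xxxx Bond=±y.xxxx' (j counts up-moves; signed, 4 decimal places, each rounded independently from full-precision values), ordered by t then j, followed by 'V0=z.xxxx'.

Under the risk-neutral measure, an up-move has probability p* = (R−d)/(u−d) = 0.9634 and values discount at R = 1.44.
Payoff layer (t=2): V(2,0)=0.0000, V(2,1)=0.0000, V(2,2)=188.9520
Node (1,0) S=117.0000: V=(p*·0.0000+(1−p*)·0.0000)/1.44=0.0000; Δ=(0.0000−0.0000)/(171.9900−76.0500)=0.0000; B=V−Δ·S=0.0000
Node (1,1) S=264.6000: V=(p*·188.9520+(1−p*)·0.0000)/1.44=126.4161; Δ=(188.9520−0.0000)/(388.9620−171.9900)=0.8709; B=V−Δ·S=-104.0132
Node (0,0) S=180.0000: V=(p*·126.4161+(1−p*)·0.0000)/1.44=84.5771; Δ=(126.4161−0.0000)/(264.6000−117.0000)=0.8565; B=V−Δ·S=-69.5888
Each (Δ,B) replicates both successor values, so the strategy is self-financing and V0 is arbitrage-free.

(0,0): Delta=0.8565 Bond=-69.5888
(1,0): Delta=0.0000 Bond=0.0000
(1,1): Delta=0.8709 Bond=-104.0132
V0=84.5771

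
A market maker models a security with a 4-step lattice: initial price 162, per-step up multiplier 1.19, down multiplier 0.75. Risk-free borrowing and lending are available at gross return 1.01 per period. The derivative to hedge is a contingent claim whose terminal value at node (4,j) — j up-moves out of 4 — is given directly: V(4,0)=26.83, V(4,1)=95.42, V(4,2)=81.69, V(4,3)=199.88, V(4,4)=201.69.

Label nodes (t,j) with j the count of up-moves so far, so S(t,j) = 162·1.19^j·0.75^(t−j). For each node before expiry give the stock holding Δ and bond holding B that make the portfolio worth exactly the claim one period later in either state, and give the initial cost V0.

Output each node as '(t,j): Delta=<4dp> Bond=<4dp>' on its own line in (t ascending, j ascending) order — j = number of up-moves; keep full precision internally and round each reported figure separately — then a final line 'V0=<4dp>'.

(0,0): Delta=0.7032 Bond=17.6473
(1,0): Delta=0.8455 Bond=0.5347
(1,1): Delta=0.6411 Bond=29.7931
(2,0): Delta=0.4926 Bond=32.7036
(2,1): Delta=0.9995 Bond=-21.7270
(2,2): Delta=0.4848 Bond=65.9650
(3,0): Delta=2.2809 Bond=-89.1928
(3,1): Delta=-0.2878 Bond=117.6469
(3,2): Delta=1.5612 Bond=-118.5844
(3,3): Delta=0.0151 Bond=194.8463
V0=131.5683

Under the risk-neutral measure, an up-move has probability p* = (R−d)/(u−d) = 0.5909 and values discount at R = 1.01.
Payoff layer (t=4): V(4,0)=26.8300, V(4,1)=95.4200, V(4,2)=81.6900, V(4,3)=199.8800, V(4,4)=201.6900
  t=3,j=0: stock 68.3438 → up 81.3291 (V=95.4200), down 51.2578 (V=26.8300). Price 66.6935; hedge Δ=2.2809, bond B=-89.1928.
  t=3,j=1: stock 108.4387 → up 129.0421 (V=81.6900), down 81.3291 (V=95.4200). Price 86.4424; hedge Δ=-0.2878, bond B=117.6469.
  t=3,j=2: stock 172.0562 → up 204.7468 (V=199.8800), down 129.0421 (V=81.6900). Price 150.0293; hedge Δ=1.5612, bond B=-118.5844.
  t=3,j=3: stock 272.9958 → up 324.8650 (V=201.6900), down 204.7468 (V=199.8800). Price 198.9599; hedge Δ=0.0151, bond B=194.8463.
  t=2,j=0: stock 91.1250 → up 108.4387 (V=86.4424), down 68.3438 (V=66.6935). Price 77.5874; hedge Δ=0.4926, bond B=32.7036.
  t=2,j=1: stock 144.5850 → up 172.0562 (V=150.0293), down 108.4387 (V=86.4424). Price 122.7886; hedge Δ=0.9995, bond B=-21.7270.
  t=2,j=2: stock 229.4082 → up 272.9958 (V=198.9599), down 172.0562 (V=150.0293). Price 177.1711; hedge Δ=0.4848, bond B=65.9650.
  t=1,j=0: stock 121.5000 → up 144.5850 (V=122.7886), down 91.1250 (V=77.5874). Price 103.2645; hedge Δ=0.8455, bond B=0.5347.
  t=1,j=1: stock 192.7800 → up 229.4082 (V=177.1711), down 144.5850 (V=122.7886). Price 153.3898; hedge Δ=0.6411, bond B=29.7931.
  t=0,j=0: stock 162.0000 → up 192.7800 (V=153.3898), down 121.5000 (V=103.2645). Price 131.5683; hedge Δ=0.7032, bond B=17.6473.
Check: Δ(0,0)·S0 + B(0,0) = 131.5683 = V0.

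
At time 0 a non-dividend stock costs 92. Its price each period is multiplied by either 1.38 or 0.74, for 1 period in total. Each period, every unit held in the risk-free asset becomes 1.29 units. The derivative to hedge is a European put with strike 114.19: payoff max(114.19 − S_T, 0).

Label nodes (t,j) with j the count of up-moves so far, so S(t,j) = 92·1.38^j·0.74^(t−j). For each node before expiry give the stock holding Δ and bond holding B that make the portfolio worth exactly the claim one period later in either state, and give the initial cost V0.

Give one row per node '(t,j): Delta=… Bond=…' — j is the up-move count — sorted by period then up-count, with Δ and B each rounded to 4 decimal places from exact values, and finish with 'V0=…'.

Risk-neutral probability p* = (R−d)/(u−d) = (1.29−0.74)/(1.38−0.74) = 0.8594.
Terminal payoffs: V(1,0)=46.1100, V(1,1)=0.0000
(0,0): S=92.0000. Δ = (V_up−V_dn)/(S_up−S_dn) = (0.0000−46.1100)/(126.9600−68.0800) = -0.7831. V = [p*·0.0000 + (1−p*)·46.1100]/1.29 = 5.0265. B = V − Δ·S = 77.0734.
Check: Δ(0,0)·S0 + B(0,0) = 5.0265 = V0.

(0,0): Delta=-0.7831 Bond=77.0734
V0=5.0265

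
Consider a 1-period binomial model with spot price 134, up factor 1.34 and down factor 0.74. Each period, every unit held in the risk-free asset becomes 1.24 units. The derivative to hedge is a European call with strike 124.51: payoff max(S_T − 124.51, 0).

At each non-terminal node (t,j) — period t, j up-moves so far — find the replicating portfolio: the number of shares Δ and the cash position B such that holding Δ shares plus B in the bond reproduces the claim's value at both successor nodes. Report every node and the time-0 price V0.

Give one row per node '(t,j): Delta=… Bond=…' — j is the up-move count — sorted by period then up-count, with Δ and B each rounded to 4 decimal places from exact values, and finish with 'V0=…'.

(0,0): Delta=0.6847 Bond=-54.7540
V0=36.9960

No-arbitrage ⇒ martingale measure with p* = (R−d)/(u−d) = 0.8333.
At expiry t=1: V(1,0)=0.0000, V(1,1)=55.0500
  t=0,j=0: stock 134.0000 → up 179.5600 (V=55.0500), down 99.1600 (V=0.0000). Price 36.9960; hedge Δ=0.6847, bond B=-54.7540.
Each (Δ,B) replicates both successor values, so the strategy is self-financing and V0 is arbitrage-free.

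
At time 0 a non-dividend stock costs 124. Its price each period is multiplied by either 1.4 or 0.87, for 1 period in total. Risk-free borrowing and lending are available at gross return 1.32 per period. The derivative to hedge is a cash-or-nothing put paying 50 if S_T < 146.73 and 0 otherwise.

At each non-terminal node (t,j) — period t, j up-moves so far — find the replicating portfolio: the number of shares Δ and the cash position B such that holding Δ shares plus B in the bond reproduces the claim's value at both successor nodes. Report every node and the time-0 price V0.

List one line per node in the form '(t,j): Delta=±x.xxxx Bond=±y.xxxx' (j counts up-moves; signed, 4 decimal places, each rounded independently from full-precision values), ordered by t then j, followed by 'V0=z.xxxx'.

No-arbitrage ⇒ martingale measure with p* = (R−d)/(u−d) = 0.8491.
Terminal values V(1,·): V(1,0)=50.0000, V(1,1)=0.0000
(0,0): S=124.0000. Δ = (V_up−V_dn)/(S_up−S_dn) = (0.0000−50.0000)/(173.6000−107.8800) = -0.7608. V = [p*·0.0000 + (1−p*)·50.0000]/1.32 = 5.7176. B = V − Δ·S = 100.0572.
The time-0 hedge costs 5.7176, which is the no-arbitrage price.

(0,0): Delta=-0.7608 Bond=100.0572
V0=5.7176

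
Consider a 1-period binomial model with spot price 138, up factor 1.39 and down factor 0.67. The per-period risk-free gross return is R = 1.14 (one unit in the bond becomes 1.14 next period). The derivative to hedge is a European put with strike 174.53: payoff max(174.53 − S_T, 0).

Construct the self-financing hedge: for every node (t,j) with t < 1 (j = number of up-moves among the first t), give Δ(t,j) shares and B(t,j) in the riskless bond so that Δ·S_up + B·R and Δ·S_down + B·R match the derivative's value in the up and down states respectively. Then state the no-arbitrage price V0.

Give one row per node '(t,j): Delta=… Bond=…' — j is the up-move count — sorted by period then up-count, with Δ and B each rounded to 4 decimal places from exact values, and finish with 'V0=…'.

No-arbitrage ⇒ martingale measure with p* = (R−d)/(u−d) = 0.6528.
Terminal values V(1,·): V(1,0)=82.0700, V(1,1)=0.0000
(0,0): S=138.0000. Δ = (V_up−V_dn)/(S_up−S_dn) = (0.0000−82.0700)/(191.8200−92.4600) = -0.8260. V = [p*·0.0000 + (1−p*)·82.0700]/1.14 = 24.9970. B = V − Δ·S = 138.9831.
Each (Δ,B) replicates both successor values, so the strategy is self-financing and V0 is arbitrage-free.

(0,0): Delta=-0.8260 Bond=138.9831
V0=24.9970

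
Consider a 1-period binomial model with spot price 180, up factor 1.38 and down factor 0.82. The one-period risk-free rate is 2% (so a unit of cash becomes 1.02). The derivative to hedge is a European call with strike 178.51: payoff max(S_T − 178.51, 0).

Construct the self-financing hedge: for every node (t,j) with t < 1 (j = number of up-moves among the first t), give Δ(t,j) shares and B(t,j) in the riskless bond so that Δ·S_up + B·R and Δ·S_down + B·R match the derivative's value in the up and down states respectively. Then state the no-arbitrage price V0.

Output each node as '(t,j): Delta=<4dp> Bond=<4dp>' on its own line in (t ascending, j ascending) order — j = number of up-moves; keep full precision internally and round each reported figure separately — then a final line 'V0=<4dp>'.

(0,0): Delta=0.6934 Bond=-100.3323
V0=24.4713

No-arbitrage ⇒ martingale measure with p* = (R−d)/(u−d) = 0.3571.
At expiry t=1: V(1,0)=0.0000, V(1,1)=69.8900
(0,0): S=180.0000. Δ = (V_up−V_dn)/(S_up−S_dn) = (69.8900−0.0000)/(248.4000−147.6000) = 0.6934. V = [p*·69.8900 + (1−p*)·0.0000]/1.02 = 24.4713. B = V − Δ·S = -100.3323.
The time-0 hedge costs 24.4713, which is the no-arbitrage price.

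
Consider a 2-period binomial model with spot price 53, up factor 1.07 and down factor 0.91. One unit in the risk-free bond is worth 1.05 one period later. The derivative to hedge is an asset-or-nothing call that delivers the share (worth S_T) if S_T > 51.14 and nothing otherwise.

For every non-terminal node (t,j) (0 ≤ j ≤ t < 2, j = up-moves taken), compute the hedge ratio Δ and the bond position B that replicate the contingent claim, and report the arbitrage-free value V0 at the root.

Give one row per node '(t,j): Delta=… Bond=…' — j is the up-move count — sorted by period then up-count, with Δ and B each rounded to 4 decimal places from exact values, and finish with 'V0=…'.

(0,0): Delta=1.6161 Bond=-33.2777
(1,0): Delta=6.6875 Bond=-279.5330
(1,1): Delta=1.0000 Bond=0.0000
V0=52.3780

Risk-neutral probability p* = (R−d)/(u−d) = (1.05−0.91)/(1.07−0.91) = 0.8750.
Terminal payoffs: V(2,0)=0.0000, V(2,1)=51.6061, V(2,2)=60.6797
Node (1,0) S=48.2300: V=(p*·51.6061+(1−p*)·0.0000)/1.05=43.0051; Δ=(51.6061−0.0000)/(51.6061−43.8893)=6.6875; B=V−Δ·S=-279.5330
Node (1,1) S=56.7100: V=(p*·60.6797+(1−p*)·51.6061)/1.05=56.7100; Δ=(60.6797−51.6061)/(60.6797−51.6061)=1.0000; B=V−Δ·S=0.0000
Node (0,0) S=53.0000: V=(p*·56.7100+(1−p*)·43.0051)/1.05=52.3780; Δ=(56.7100−43.0051)/(56.7100−48.2300)=1.6161; B=V−Δ·S=-33.2777
Self-financing check: at every node Δ·S+B equals the discounted successor values.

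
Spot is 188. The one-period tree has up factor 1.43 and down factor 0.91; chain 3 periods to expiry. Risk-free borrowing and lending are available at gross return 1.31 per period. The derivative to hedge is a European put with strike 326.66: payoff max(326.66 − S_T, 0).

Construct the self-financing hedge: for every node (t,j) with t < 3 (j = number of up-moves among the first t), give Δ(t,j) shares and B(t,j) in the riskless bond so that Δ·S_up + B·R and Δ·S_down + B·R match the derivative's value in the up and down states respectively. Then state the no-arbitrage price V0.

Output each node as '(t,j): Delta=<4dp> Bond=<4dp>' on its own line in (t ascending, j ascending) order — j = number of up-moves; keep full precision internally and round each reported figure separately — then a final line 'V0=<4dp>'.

Risk-neutral probability p* = (R−d)/(u−d) = (1.31−0.91)/(1.43−0.91) = 0.7692.
Payoff layer (t=3): V(3,0)=184.9887, V(3,1)=104.0336, V(3,2)=0.0000, V(3,3)=0.0000
Node (2,0) S=155.6828: V=(p*·104.0336+(1−p*)·184.9887)/1.31=93.6760; Δ=(104.0336−184.9887)/(222.6264−141.6713)=-1.0000; B=V−Δ·S=249.3588
Node (2,1) S=244.6444: V=(p*·0.0000+(1−p*)·104.0336)/1.31=18.3265; Δ=(0.0000−104.0336)/(349.8415−222.6264)=-0.8178; B=V−Δ·S=218.3911
Node (2,2) S=384.4412: V=(p*·0.0000+(1−p*)·0.0000)/1.31=0.0000; Δ=(0.0000−0.0000)/(549.7509−349.8415)=0.0000; B=V−Δ·S=0.0000
Node (1,0) S=171.0800: V=(p*·18.3265+(1−p*)·93.6760)/1.31=27.2633; Δ=(18.3265−93.6760)/(244.6444−155.6828)=-0.8470; B=V−Δ·S=172.1660
Node (1,1) S=268.8400: V=(p*·0.0000+(1−p*)·18.3265)/1.31=3.2284; Δ=(0.0000−18.3265)/(384.4412−244.6444)=-0.1311; B=V−Δ·S=38.4717
Node (0,0) S=188.0000: V=(p*·3.2284+(1−p*)·27.2633)/1.31=6.6984; Δ=(3.2284−27.2633)/(268.8400−171.0800)=-0.2459; B=V−Δ·S=52.9193
Root portfolio cost Δ·188+B reproduces V0=6.6984.

(0,0): Delta=-0.2459 Bond=52.9193
(1,0): Delta=-0.8470 Bond=172.1660
(1,1): Delta=-0.1311 Bond=38.4717
(2,0): Delta=-1.0000 Bond=249.3588
(2,1): Delta=-0.8178 Bond=218.3911
(2,2): Delta=0.0000 Bond=0.0000
V0=6.6984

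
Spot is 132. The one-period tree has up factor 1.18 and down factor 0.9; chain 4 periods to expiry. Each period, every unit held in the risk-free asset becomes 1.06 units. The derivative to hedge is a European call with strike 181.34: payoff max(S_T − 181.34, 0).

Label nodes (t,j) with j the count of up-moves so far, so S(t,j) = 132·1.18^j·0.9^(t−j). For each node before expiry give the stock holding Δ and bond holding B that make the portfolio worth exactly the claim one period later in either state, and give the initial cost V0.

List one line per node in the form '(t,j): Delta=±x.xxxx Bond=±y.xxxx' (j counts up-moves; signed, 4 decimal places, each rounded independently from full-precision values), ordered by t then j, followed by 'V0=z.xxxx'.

(0,0): Delta=0.3895 Bond=-41.6077
(1,0): Delta=0.1210 Bond=-12.2070
(1,1): Delta=0.5431 Bond=-68.0270
(2,0): Delta=0.0000 Bond=0.0000
(2,1): Delta=0.1902 Bond=-22.6440
(2,2): Delta=0.7449 Bond=-109.2070
(3,0): Delta=0.0000 Bond=0.0000
(3,1): Delta=0.0000 Bond=0.0000
(3,2): Delta=0.2991 Bond=-42.0047
(3,3): Delta=1.0000 Bond=-171.0755
V0=9.8082

Under the risk-neutral measure, an up-move has probability p* = (R−d)/(u−d) = 0.5714 and values discount at R = 1.06.
Terminal payoffs: V(4,0)=0.0000, V(4,1)=0.0000, V(4,2)=0.0000, V(4,3)=13.8522, V(4,4)=74.5787
Node (3,0) S=96.2280: V=(p*·0.0000+(1−p*)·0.0000)/1.06=0.0000; Δ=(0.0000−0.0000)/(113.5490−86.6052)=0.0000; B=V−Δ·S=0.0000
Node (3,1) S=126.1656: V=(p*·0.0000+(1−p*)·0.0000)/1.06=0.0000; Δ=(0.0000−0.0000)/(148.8754−113.5490)=0.0000; B=V−Δ·S=0.0000
Node (3,2) S=165.4171: V=(p*·13.8522+(1−p*)·0.0000)/1.06=7.4675; Δ=(13.8522−0.0000)/(195.1922−148.8754)=0.2991; B=V−Δ·S=-42.0047
Node (3,3) S=216.8802: V=(p*·74.5787+(1−p*)·13.8522)/1.06=45.8048; Δ=(74.5787−13.8522)/(255.9187−195.1922)=1.0000; B=V−Δ·S=-171.0755
Node (2,0) S=106.9200: V=(p*·0.0000+(1−p*)·0.0000)/1.06=0.0000; Δ=(0.0000−0.0000)/(126.1656−96.2280)=0.0000; B=V−Δ·S=0.0000
Node (2,1) S=140.1840: V=(p*·7.4675+(1−p*)·0.0000)/1.06=4.0256; Δ=(7.4675−0.0000)/(165.4171−126.1656)=0.1902; B=V−Δ·S=-22.6440
Node (2,2) S=183.7968: V=(p*·45.8048+(1−p*)·7.4675)/1.06=27.7118; Δ=(45.8048−7.4675)/(216.8802−165.4171)=0.7449; B=V−Δ·S=-109.2070
Node (1,0) S=118.8000: V=(p*·4.0256+(1−p*)·0.0000)/1.06=2.1701; Δ=(4.0256−0.0000)/(140.1840−106.9200)=0.1210; B=V−Δ·S=-12.2070
Node (1,1) S=155.7600: V=(p*·27.7118+(1−p*)·4.0256)/1.06=16.5666; Δ=(27.7118−4.0256)/(183.7968−140.1840)=0.5431; B=V−Δ·S=-68.0270
Node (0,0) S=132.0000: V=(p*·16.5666+(1−p*)·2.1701)/1.06=9.8082; Δ=(16.5666−2.1701)/(155.7600−118.8000)=0.3895; B=V−Δ·S=-41.6077
Root portfolio cost Δ·132+B reproduces V0=9.8082.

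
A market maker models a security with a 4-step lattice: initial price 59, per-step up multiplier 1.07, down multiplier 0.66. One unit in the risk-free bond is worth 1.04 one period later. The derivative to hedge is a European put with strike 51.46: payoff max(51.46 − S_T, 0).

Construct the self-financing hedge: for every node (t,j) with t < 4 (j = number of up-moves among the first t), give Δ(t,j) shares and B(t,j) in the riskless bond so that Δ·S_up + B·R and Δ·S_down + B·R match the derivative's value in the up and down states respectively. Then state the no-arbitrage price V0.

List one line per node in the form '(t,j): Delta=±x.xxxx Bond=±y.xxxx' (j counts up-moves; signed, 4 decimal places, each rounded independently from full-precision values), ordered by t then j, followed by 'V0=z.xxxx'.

No-arbitrage ⇒ martingale measure with p* = (R−d)/(u−d) = 0.9268.
At expiry t=4: V(4,0)=40.2649, V(4,1)=33.3104, V(4,2)=22.0356, V(4,3)=3.7568, V(4,4)=0.0000
  t=3,j=0: stock 16.9623 → up 18.1496 (V=33.3104), down 11.1951 (V=40.2649). Price 32.5185; hedge Δ=-1.0000, bond B=49.4808.
  t=3,j=1: stock 27.4994 → up 29.4244 (V=22.0356), down 18.1496 (V=33.3104). Price 21.9813; hedge Δ=-1.0000, bond B=49.4808.
  t=3,j=2: stock 44.5824 → up 47.7032 (V=3.7568), down 29.4244 (V=22.0356). Price 4.8984; hedge Δ=-1.0000, bond B=49.4808.
  t=3,j=3: stock 72.2775 → up 77.3370 (V=0.0000), down 47.7032 (V=3.7568). Price 0.2643; hedge Δ=-0.1268, bond B=9.4273.
  t=2,j=0: stock 25.7004 → up 27.4994 (V=21.9813), down 16.9623 (V=32.5185). Price 21.8773; hedge Δ=-1.0000, bond B=47.5777.
  t=2,j=1: stock 41.6658 → up 44.5824 (V=4.8984), down 27.4994 (V=21.9813). Price 5.9119; hedge Δ=-1.0000, bond B=47.5777.
  t=2,j=2: stock 67.5491 → up 72.2775 (V=0.2643), down 44.5824 (V=4.8984). Price 0.5802; hedge Δ=-0.1673, bond B=11.8827.
  t=1,j=0: stock 38.9400 → up 41.6658 (V=5.9119), down 25.7004 (V=21.8773). Price 6.8078; hedge Δ=-1.0000, bond B=45.7478.
  t=1,j=1: stock 63.1300 → up 67.5491 (V=0.5802), down 41.6658 (V=5.9119). Price 0.9330; hedge Δ=-0.2060, bond B=13.9371.
  t=0,j=0: stock 59.0000 → up 63.1300 (V=0.9330), down 38.9400 (V=6.8078). Price 1.3104; hedge Δ=-0.2429, bond B=15.6391.
The time-0 hedge costs 1.3104, which is the no-arbitrage price.

(0,0): Delta=-0.2429 Bond=15.6391
(1,0): Delta=-1.0000 Bond=45.7478
(1,1): Delta=-0.2060 Bond=13.9371
(2,0): Delta=-1.0000 Bond=47.5777
(2,1): Delta=-1.0000 Bond=47.5777
(2,2): Delta=-0.1673 Bond=11.8827
(3,0): Delta=-1.0000 Bond=49.4808
(3,1): Delta=-1.0000 Bond=49.4808
(3,2): Delta=-1.0000 Bond=49.4808
(3,3): Delta=-0.1268 Bond=9.4273
V0=1.3104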